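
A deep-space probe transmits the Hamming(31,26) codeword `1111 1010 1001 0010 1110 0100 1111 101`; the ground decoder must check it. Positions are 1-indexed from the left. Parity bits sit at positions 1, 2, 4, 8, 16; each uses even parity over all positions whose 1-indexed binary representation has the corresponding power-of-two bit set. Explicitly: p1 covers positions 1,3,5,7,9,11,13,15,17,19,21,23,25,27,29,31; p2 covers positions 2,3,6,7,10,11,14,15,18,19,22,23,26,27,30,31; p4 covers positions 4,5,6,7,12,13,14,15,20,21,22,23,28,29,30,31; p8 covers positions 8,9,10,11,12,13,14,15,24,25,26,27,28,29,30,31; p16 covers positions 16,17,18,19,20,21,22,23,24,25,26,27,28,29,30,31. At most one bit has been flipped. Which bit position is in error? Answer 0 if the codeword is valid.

s1: b1⊕b3⊕b5⊕b7⊕b9⊕b11⊕b13⊕b15⊕b17⊕b19⊕b21⊕b23⊕b25⊕b27⊕b29⊕b31 = 1⊕1⊕1⊕1⊕1⊕0⊕0⊕1⊕1⊕1⊕0⊕0⊕1⊕1⊕1⊕1 = 0
s2: b2⊕b3⊕b6⊕b7⊕b10⊕b11⊕b14⊕b15⊕b18⊕b19⊕b22⊕b23⊕b26⊕b27⊕b30⊕b31 = 1⊕1⊕0⊕1⊕0⊕0⊕0⊕1⊕1⊕1⊕1⊕0⊕1⊕1⊕0⊕1 = 0
s4: b4⊕b5⊕b6⊕b7⊕b12⊕b13⊕b14⊕b15⊕b20⊕b21⊕b22⊕b23⊕b28⊕b29⊕b30⊕b31 = 1⊕1⊕0⊕1⊕1⊕0⊕0⊕1⊕0⊕0⊕1⊕0⊕1⊕1⊕0⊕1 = 1
s8: b8⊕b9⊕b10⊕b11⊕b12⊕b13⊕b14⊕b15⊕b24⊕b25⊕b26⊕b27⊕b28⊕b29⊕b30⊕b31 = 0⊕1⊕0⊕0⊕1⊕0⊕0⊕1⊕0⊕1⊕1⊕1⊕1⊕1⊕0⊕1 = 1
s16: b16⊕b17⊕b18⊕b19⊕b20⊕b21⊕b22⊕b23⊕b24⊕b25⊕b26⊕b27⊕b28⊕b29⊕b30⊕b31 = 0⊕1⊕1⊕1⊕0⊕0⊕1⊕0⊕0⊕1⊕1⊕1⊕1⊕1⊕0⊕1 = 0
Syndrome (s16...s1) = 01100 → position 12.

12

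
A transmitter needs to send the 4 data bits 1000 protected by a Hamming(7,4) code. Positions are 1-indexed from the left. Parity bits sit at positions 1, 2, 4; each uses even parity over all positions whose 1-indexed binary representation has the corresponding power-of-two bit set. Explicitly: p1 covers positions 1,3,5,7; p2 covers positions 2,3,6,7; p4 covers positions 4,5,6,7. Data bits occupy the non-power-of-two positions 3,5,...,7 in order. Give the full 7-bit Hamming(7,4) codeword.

1110000

Place data bits at non-power-of-two positions: b3=1, b5=0, b6=0, b7=0.
p1 = XOR of data positions {3,5,7} = 1⊕0⊕0 = 1
p2 = XOR of data positions {3,6,7} = 1⊕0⊕0 = 1
p4 = XOR of data positions {5,6,7} = 0⊕0⊕0 = 0
Codeword b1..b7 = 1110000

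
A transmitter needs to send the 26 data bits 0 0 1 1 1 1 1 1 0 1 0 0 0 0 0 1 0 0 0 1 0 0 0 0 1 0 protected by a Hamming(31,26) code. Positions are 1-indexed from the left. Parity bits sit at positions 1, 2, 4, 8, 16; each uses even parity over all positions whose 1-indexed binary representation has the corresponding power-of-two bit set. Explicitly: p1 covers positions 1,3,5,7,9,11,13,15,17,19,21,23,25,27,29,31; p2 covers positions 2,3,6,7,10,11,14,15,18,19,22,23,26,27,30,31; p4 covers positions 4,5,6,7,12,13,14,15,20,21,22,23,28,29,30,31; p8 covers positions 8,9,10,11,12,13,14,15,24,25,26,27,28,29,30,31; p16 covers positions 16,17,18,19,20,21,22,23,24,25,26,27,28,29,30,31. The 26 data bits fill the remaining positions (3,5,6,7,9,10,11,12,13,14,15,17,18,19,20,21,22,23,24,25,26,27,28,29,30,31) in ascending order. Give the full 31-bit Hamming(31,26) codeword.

Place data bits at non-power-of-two positions: b3=0, b5=0, b6=1, b7=1, b9=1, b10=1, b11=1, b12=1, b13=0, b14=1, b15=0, b17=0, b18=0, b19=0, b20=0, b21=1, b22=0, b23=0, b24=0, b25=1, b26=0, b27=0, b28=0, b29=0, b30=1, b31=0.
p1 = XOR of data positions {3,5,7,9,11,13,15,17,19,21,23,25,27,29,31} = 0⊕0⊕1⊕1⊕1⊕0⊕0⊕0⊕0⊕1⊕0⊕1⊕0⊕0⊕0 = 1
p2 = XOR of data positions {3,6,7,10,11,14,15,18,19,22,23,26,27,30,31} = 0⊕1⊕1⊕1⊕1⊕1⊕0⊕0⊕0⊕0⊕0⊕0⊕0⊕1⊕0 = 0
p4 = XOR of data positions {5,6,7,12,13,14,15,20,21,22,23,28,29,30,31} = 0⊕1⊕1⊕1⊕0⊕1⊕0⊕0⊕1⊕0⊕0⊕0⊕0⊕1⊕0 = 0
p8 = XOR of data positions {9,10,11,12,13,14,15,24,25,26,27,28,29,30,31} = 1⊕1⊕1⊕1⊕0⊕1⊕0⊕0⊕1⊕0⊕0⊕0⊕0⊕1⊕0 = 1
p16 = XOR of data positions {17,18,19,20,21,22,23,24,25,26,27,28,29,30,31} = 0⊕0⊕0⊕0⊕1⊕0⊕0⊕0⊕1⊕0⊕0⊕0⊕0⊕1⊕0 = 1
Codeword b1..b31 = 1000011111110101000010001000010

1000011111110101000010001000010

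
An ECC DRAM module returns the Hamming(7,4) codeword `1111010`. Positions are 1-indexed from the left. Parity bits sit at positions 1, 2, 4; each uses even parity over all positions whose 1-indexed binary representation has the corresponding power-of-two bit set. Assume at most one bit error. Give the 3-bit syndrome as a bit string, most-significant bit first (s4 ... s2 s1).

s1: b1⊕b3⊕b5⊕b7 = 1⊕1⊕0⊕0 = 0
s2: b2⊕b3⊕b6⊕b7 = 1⊕1⊕1⊕0 = 1
s4: b4⊕b5⊕b6⊕b7 = 1⊕0⊕1⊕0 = 0
Syndrome (s4...s1) = 010 → position 2.

010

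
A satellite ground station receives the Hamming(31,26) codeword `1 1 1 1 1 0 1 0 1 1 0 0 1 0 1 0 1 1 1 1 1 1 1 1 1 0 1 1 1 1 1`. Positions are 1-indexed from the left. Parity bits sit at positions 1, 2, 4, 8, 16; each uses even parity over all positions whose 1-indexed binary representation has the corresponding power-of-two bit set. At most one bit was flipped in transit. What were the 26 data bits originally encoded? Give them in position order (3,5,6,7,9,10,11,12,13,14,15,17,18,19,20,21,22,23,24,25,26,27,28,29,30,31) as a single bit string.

s1: b1⊕b3⊕b5⊕b7⊕b9⊕b11⊕b13⊕b15⊕b17⊕b19⊕b21⊕b23⊕b25⊕b27⊕b29⊕b31 = 1⊕1⊕1⊕1⊕1⊕0⊕1⊕1⊕1⊕1⊕1⊕1⊕1⊕1⊕1⊕1 = 1
s2: b2⊕b3⊕b6⊕b7⊕b10⊕b11⊕b14⊕b15⊕b18⊕b19⊕b22⊕b23⊕b26⊕b27⊕b30⊕b31 = 1⊕1⊕0⊕1⊕1⊕0⊕0⊕1⊕1⊕1⊕1⊕1⊕0⊕1⊕1⊕1 = 0
s4: b4⊕b5⊕b6⊕b7⊕b12⊕b13⊕b14⊕b15⊕b20⊕b21⊕b22⊕b23⊕b28⊕b29⊕b30⊕b31 = 1⊕1⊕0⊕1⊕0⊕1⊕0⊕1⊕1⊕1⊕1⊕1⊕1⊕1⊕1⊕1 = 1
s8: b8⊕b9⊕b10⊕b11⊕b12⊕b13⊕b14⊕b15⊕b24⊕b25⊕b26⊕b27⊕b28⊕b29⊕b30⊕b31 = 0⊕1⊕1⊕0⊕0⊕1⊕0⊕1⊕1⊕1⊕0⊕1⊕1⊕1⊕1⊕1 = 1
s16: b16⊕b17⊕b18⊕b19⊕b20⊕b21⊕b22⊕b23⊕b24⊕b25⊕b26⊕b27⊕b28⊕b29⊕b30⊕b31 = 0⊕1⊕1⊕1⊕1⊕1⊕1⊕1⊕1⊕1⊕0⊕1⊕1⊕1⊕1⊕1 = 0
Syndrome (s16...s1) = 01101 → position 13.
Flip bit 13: corrected codeword = 1111101011000010111111111011111
Data bits at positions 3,5,6,7,9,10,11,12,13,14,15,17,18,19,20,21,22,23,24,25,26,27,28,29,30,31: 11011100001111111111011111

11011100001111111111011111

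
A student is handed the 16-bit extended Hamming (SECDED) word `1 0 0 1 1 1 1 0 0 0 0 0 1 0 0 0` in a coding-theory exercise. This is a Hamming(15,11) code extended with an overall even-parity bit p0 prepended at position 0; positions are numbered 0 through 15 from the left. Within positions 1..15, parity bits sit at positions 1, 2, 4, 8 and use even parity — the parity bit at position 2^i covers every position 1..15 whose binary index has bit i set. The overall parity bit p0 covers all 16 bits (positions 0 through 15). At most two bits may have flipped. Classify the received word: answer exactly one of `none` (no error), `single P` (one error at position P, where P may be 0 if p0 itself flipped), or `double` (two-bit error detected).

double

s1: b1⊕b3⊕b5⊕b7⊕b9⊕b11⊕b13⊕b15 = 0⊕1⊕1⊕0⊕0⊕0⊕0⊕0 = 0
s2: b2⊕b3⊕b6⊕b7⊕b10⊕b11⊕b14⊕b15 = 0⊕1⊕1⊕0⊕0⊕0⊕0⊕0 = 0
s4: b4⊕b5⊕b6⊕b7⊕b12⊕b13⊕b14⊕b15 = 1⊕1⊕1⊕0⊕1⊕0⊕0⊕0 = 0
s8: b8⊕b9⊕b10⊕b11⊕b12⊕b13⊕b14⊕b15 = 0⊕0⊕0⊕0⊕1⊕0⊕0⊕0 = 1
Syndrome (s8...s1) = 1000 → position 8.
Overall parity (XOR of all 16 bits, including p0): 1⊕0⊕0⊕1⊕1⊕1⊕1⊕0⊕0⊕0⊕0⊕0⊕1⊕0⊕0⊕0 = 0
Overall=0, syndrome position=8 → double-bit error detected (uncorrectable).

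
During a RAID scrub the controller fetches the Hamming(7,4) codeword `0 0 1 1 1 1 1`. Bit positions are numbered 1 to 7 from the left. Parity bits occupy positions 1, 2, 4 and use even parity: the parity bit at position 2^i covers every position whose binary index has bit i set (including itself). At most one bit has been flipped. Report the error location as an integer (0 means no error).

s1: b1⊕b3⊕b5⊕b7 = 0⊕1⊕1⊕1 = 1
s2: b2⊕b3⊕b6⊕b7 = 0⊕1⊕1⊕1 = 1
s4: b4⊕b5⊕b6⊕b7 = 1⊕1⊕1⊕1 = 0
Syndrome (s4...s1) = 011 → position 3.

3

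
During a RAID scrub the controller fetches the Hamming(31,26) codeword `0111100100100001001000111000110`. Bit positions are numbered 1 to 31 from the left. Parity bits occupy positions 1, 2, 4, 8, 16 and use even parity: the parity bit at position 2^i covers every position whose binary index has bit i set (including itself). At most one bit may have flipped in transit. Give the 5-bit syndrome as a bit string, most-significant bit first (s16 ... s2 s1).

10101

s1: b1⊕b3⊕b5⊕b7⊕b9⊕b11⊕b13⊕b15⊕b17⊕b19⊕b21⊕b23⊕b25⊕b27⊕b29⊕b31 = 0⊕1⊕1⊕0⊕0⊕1⊕0⊕0⊕0⊕1⊕0⊕1⊕1⊕0⊕1⊕0 = 1
s2: b2⊕b3⊕b6⊕b7⊕b10⊕b11⊕b14⊕b15⊕b18⊕b19⊕b22⊕b23⊕b26⊕b27⊕b30⊕b31 = 1⊕1⊕0⊕0⊕0⊕1⊕0⊕0⊕0⊕1⊕0⊕1⊕0⊕0⊕1⊕0 = 0
s4: b4⊕b5⊕b6⊕b7⊕b12⊕b13⊕b14⊕b15⊕b20⊕b21⊕b22⊕b23⊕b28⊕b29⊕b30⊕b31 = 1⊕1⊕0⊕0⊕0⊕0⊕0⊕0⊕0⊕0⊕0⊕1⊕0⊕1⊕1⊕0 = 1
s8: b8⊕b9⊕b10⊕b11⊕b12⊕b13⊕b14⊕b15⊕b24⊕b25⊕b26⊕b27⊕b28⊕b29⊕b30⊕b31 = 1⊕0⊕0⊕1⊕0⊕0⊕0⊕0⊕1⊕1⊕0⊕0⊕0⊕1⊕1⊕0 = 0
s16: b16⊕b17⊕b18⊕b19⊕b20⊕b21⊕b22⊕b23⊕b24⊕b25⊕b26⊕b27⊕b28⊕b29⊕b30⊕b31 = 1⊕0⊕0⊕1⊕0⊕0⊕0⊕1⊕1⊕1⊕0⊕0⊕0⊕1⊕1⊕0 = 1
Syndrome (s16...s1) = 10101 → position 21.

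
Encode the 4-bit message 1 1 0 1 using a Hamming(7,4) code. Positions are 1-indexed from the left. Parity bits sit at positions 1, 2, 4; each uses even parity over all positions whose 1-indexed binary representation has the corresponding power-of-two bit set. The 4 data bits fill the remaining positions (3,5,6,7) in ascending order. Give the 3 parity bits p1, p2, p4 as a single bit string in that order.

100

Place data bits at non-power-of-two positions: b3=1, b5=1, b6=0, b7=1.
p1 = XOR of data positions {3,5,7} = 1⊕1⊕1 = 1
p2 = XOR of data positions {3,6,7} = 1⊕0⊕1 = 0
p4 = XOR of data positions {5,6,7} = 1⊕0⊕1 = 0
Parity bits p1,p2,p4 = 100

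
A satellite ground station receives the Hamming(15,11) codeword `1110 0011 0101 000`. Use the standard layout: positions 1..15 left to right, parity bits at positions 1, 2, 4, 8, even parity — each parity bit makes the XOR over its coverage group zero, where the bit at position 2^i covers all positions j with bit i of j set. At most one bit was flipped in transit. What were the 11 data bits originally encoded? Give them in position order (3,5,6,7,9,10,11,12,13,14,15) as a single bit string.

10011101000

s1: b1⊕b3⊕b5⊕b7⊕b9⊕b11⊕b13⊕b15 = 1⊕1⊕0⊕1⊕0⊕0⊕0⊕0 = 1
s2: b2⊕b3⊕b6⊕b7⊕b10⊕b11⊕b14⊕b15 = 1⊕1⊕0⊕1⊕1⊕0⊕0⊕0 = 0
s4: b4⊕b5⊕b6⊕b7⊕b12⊕b13⊕b14⊕b15 = 0⊕0⊕0⊕1⊕1⊕0⊕0⊕0 = 0
s8: b8⊕b9⊕b10⊕b11⊕b12⊕b13⊕b14⊕b15 = 1⊕0⊕1⊕0⊕1⊕0⊕0⊕0 = 1
Syndrome (s8...s1) = 1001 → position 9.
Flip bit 9: corrected codeword = 111000111101000
Data bits at positions 3,5,6,7,9,10,11,12,13,14,15: 10011101000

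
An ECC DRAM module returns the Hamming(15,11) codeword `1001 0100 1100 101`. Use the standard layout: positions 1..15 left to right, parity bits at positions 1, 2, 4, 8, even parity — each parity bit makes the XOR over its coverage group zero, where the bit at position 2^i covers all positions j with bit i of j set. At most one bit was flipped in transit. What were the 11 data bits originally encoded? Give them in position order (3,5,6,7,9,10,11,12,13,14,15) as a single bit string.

s1: b1⊕b3⊕b5⊕b7⊕b9⊕b11⊕b13⊕b15 = 1⊕0⊕0⊕0⊕1⊕0⊕1⊕1 = 0
s2: b2⊕b3⊕b6⊕b7⊕b10⊕b11⊕b14⊕b15 = 0⊕0⊕1⊕0⊕1⊕0⊕0⊕1 = 1
s4: b4⊕b5⊕b6⊕b7⊕b12⊕b13⊕b14⊕b15 = 1⊕0⊕1⊕0⊕0⊕1⊕0⊕1 = 0
s8: b8⊕b9⊕b10⊕b11⊕b12⊕b13⊕b14⊕b15 = 0⊕1⊕1⊕0⊕0⊕1⊕0⊕1 = 0
Syndrome (s8...s1) = 0010 → position 2.
Flip bit 2: corrected codeword = 110101001100101
Data bits at positions 3,5,6,7,9,10,11,12,13,14,15: 00101100101

00101100101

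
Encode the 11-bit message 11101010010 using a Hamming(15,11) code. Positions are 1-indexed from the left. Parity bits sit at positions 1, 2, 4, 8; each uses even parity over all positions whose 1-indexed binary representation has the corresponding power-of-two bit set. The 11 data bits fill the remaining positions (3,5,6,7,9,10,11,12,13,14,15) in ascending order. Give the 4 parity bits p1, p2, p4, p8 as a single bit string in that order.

0011

Place data bits at non-power-of-two positions: b3=1, b5=1, b6=1, b7=0, b9=1, b10=0, b11=1, b12=0, b13=0, b14=1, b15=0.
p1 = XOR of data positions {3,5,7,9,11,13,15} = 1⊕1⊕0⊕1⊕1⊕0⊕0 = 0
p2 = XOR of data positions {3,6,7,10,11,14,15} = 1⊕1⊕0⊕0⊕1⊕1⊕0 = 0
p4 = XOR of data positions {5,6,7,12,13,14,15} = 1⊕1⊕0⊕0⊕0⊕1⊕0 = 1
p8 = XOR of data positions {9,10,11,12,13,14,15} = 1⊕0⊕1⊕0⊕0⊕1⊕0 = 1
Parity bits p1,p2,p4,p8 = 0011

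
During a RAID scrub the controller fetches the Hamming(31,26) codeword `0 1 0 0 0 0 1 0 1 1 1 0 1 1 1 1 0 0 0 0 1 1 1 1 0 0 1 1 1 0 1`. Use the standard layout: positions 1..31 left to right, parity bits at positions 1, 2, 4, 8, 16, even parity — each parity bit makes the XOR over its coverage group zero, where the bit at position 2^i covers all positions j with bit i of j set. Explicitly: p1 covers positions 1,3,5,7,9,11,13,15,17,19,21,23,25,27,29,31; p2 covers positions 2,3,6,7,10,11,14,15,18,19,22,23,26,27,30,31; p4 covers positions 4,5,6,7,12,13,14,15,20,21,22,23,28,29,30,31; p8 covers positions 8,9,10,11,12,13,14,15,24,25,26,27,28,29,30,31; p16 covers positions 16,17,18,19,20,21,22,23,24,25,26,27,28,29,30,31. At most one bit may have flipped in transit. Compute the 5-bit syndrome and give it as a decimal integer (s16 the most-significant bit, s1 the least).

24

s1: b1⊕b3⊕b5⊕b7⊕b9⊕b11⊕b13⊕b15⊕b17⊕b19⊕b21⊕b23⊕b25⊕b27⊕b29⊕b31 = 0⊕0⊕0⊕1⊕1⊕1⊕1⊕1⊕0⊕0⊕1⊕1⊕0⊕1⊕1⊕1 = 0
s2: b2⊕b3⊕b6⊕b7⊕b10⊕b11⊕b14⊕b15⊕b18⊕b19⊕b22⊕b23⊕b26⊕b27⊕b30⊕b31 = 1⊕0⊕0⊕1⊕1⊕1⊕1⊕1⊕0⊕0⊕1⊕1⊕0⊕1⊕0⊕1 = 0
s4: b4⊕b5⊕b6⊕b7⊕b12⊕b13⊕b14⊕b15⊕b20⊕b21⊕b22⊕b23⊕b28⊕b29⊕b30⊕b31 = 0⊕0⊕0⊕1⊕0⊕1⊕1⊕1⊕0⊕1⊕1⊕1⊕1⊕1⊕0⊕1 = 0
s8: b8⊕b9⊕b10⊕b11⊕b12⊕b13⊕b14⊕b15⊕b24⊕b25⊕b26⊕b27⊕b28⊕b29⊕b30⊕b31 = 0⊕1⊕1⊕1⊕0⊕1⊕1⊕1⊕1⊕0⊕0⊕1⊕1⊕1⊕0⊕1 = 1
s16: b16⊕b17⊕b18⊕b19⊕b20⊕b21⊕b22⊕b23⊕b24⊕b25⊕b26⊕b27⊕b28⊕b29⊕b30⊕b31 = 1⊕0⊕0⊕0⊕0⊕1⊕1⊕1⊕1⊕0⊕0⊕1⊕1⊕1⊕0⊕1 = 1
Syndrome (s16...s1) = 11000 → position 24.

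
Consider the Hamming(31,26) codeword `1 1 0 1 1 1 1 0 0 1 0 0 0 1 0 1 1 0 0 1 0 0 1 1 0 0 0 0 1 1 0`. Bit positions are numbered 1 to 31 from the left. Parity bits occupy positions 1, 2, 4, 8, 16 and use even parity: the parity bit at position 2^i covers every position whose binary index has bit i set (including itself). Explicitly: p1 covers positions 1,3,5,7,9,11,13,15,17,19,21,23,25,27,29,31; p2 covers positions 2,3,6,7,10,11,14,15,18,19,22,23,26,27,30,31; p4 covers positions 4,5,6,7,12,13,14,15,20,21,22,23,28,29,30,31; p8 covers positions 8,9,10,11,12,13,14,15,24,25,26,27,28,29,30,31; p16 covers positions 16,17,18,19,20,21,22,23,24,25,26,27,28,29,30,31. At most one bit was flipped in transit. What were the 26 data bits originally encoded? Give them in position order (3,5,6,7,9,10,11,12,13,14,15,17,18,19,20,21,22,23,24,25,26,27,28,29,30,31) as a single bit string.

s1: b1⊕b3⊕b5⊕b7⊕b9⊕b11⊕b13⊕b15⊕b17⊕b19⊕b21⊕b23⊕b25⊕b27⊕b29⊕b31 = 1⊕0⊕1⊕1⊕0⊕0⊕0⊕0⊕1⊕0⊕0⊕1⊕0⊕0⊕1⊕0 = 0
s2: b2⊕b3⊕b6⊕b7⊕b10⊕b11⊕b14⊕b15⊕b18⊕b19⊕b22⊕b23⊕b26⊕b27⊕b30⊕b31 = 1⊕0⊕1⊕1⊕1⊕0⊕1⊕0⊕0⊕0⊕0⊕1⊕0⊕0⊕1⊕0 = 1
s4: b4⊕b5⊕b6⊕b7⊕b12⊕b13⊕b14⊕b15⊕b20⊕b21⊕b22⊕b23⊕b28⊕b29⊕b30⊕b31 = 1⊕1⊕1⊕1⊕0⊕0⊕1⊕0⊕1⊕0⊕0⊕1⊕0⊕1⊕1⊕0 = 1
s8: b8⊕b9⊕b10⊕b11⊕b12⊕b13⊕b14⊕b15⊕b24⊕b25⊕b26⊕b27⊕b28⊕b29⊕b30⊕b31 = 0⊕0⊕1⊕0⊕0⊕0⊕1⊕0⊕1⊕0⊕0⊕0⊕0⊕1⊕1⊕0 = 1
s16: b16⊕b17⊕b18⊕b19⊕b20⊕b21⊕b22⊕b23⊕b24⊕b25⊕b26⊕b27⊕b28⊕b29⊕b30⊕b31 = 1⊕1⊕0⊕0⊕1⊕0⊕0⊕1⊕1⊕0⊕0⊕0⊕0⊕1⊕1⊕0 = 1
Syndrome (s16...s1) = 11110 → position 30.
Flip bit 30: corrected codeword = 1101111001000101100100110000100
Data bits at positions 3,5,6,7,9,10,11,12,13,14,15,17,18,19,20,21,22,23,24,25,26,27,28,29,30,31: 01110100010100100110000100

01110100010100100110000100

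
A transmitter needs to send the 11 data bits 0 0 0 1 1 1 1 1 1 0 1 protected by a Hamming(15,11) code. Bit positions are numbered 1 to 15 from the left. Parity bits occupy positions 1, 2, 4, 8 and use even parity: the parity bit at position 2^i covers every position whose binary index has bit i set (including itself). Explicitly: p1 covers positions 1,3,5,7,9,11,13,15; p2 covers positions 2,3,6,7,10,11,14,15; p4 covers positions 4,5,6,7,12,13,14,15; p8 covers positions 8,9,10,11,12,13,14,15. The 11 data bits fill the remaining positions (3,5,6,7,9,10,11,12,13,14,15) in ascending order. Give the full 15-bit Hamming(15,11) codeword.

Place data bits at non-power-of-two positions: b3=0, b5=0, b6=0, b7=1, b9=1, b10=1, b11=1, b12=1, b13=1, b14=0, b15=1.
p1 = XOR of data positions {3,5,7,9,11,13,15} = 0⊕0⊕1⊕1⊕1⊕1⊕1 = 1
p2 = XOR of data positions {3,6,7,10,11,14,15} = 0⊕0⊕1⊕1⊕1⊕0⊕1 = 0
p4 = XOR of data positions {5,6,7,12,13,14,15} = 0⊕0⊕1⊕1⊕1⊕0⊕1 = 0
p8 = XOR of data positions {9,10,11,12,13,14,15} = 1⊕1⊕1⊕1⊕1⊕0⊕1 = 0
Codeword b1..b15 = 100000101111101

100000101111101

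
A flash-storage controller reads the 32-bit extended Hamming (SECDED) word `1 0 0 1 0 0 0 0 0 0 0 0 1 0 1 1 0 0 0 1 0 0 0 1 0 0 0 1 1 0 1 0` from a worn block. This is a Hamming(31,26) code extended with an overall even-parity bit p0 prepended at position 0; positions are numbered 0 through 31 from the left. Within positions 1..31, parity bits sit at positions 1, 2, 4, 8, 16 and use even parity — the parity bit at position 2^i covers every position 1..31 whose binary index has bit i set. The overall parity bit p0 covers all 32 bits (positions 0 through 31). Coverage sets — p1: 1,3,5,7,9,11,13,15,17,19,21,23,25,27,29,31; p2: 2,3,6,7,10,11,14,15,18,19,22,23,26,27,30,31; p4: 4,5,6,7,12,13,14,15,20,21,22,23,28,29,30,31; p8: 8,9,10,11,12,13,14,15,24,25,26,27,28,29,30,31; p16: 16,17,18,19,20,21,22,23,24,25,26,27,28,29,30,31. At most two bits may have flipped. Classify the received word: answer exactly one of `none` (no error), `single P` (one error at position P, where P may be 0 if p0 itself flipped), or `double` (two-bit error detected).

double

s1: b1⊕b3⊕b5⊕b7⊕b9⊕b11⊕b13⊕b15⊕b17⊕b19⊕b21⊕b23⊕b25⊕b27⊕b29⊕b31 = 0⊕1⊕0⊕0⊕0⊕0⊕0⊕1⊕0⊕1⊕0⊕1⊕0⊕1⊕0⊕0 = 1
s2: b2⊕b3⊕b6⊕b7⊕b10⊕b11⊕b14⊕b15⊕b18⊕b19⊕b22⊕b23⊕b26⊕b27⊕b30⊕b31 = 0⊕1⊕0⊕0⊕0⊕0⊕1⊕1⊕0⊕1⊕0⊕1⊕0⊕1⊕1⊕0 = 1
s4: b4⊕b5⊕b6⊕b7⊕b12⊕b13⊕b14⊕b15⊕b20⊕b21⊕b22⊕b23⊕b28⊕b29⊕b30⊕b31 = 0⊕0⊕0⊕0⊕1⊕0⊕1⊕1⊕0⊕0⊕0⊕1⊕1⊕0⊕1⊕0 = 0
s8: b8⊕b9⊕b10⊕b11⊕b12⊕b13⊕b14⊕b15⊕b24⊕b25⊕b26⊕b27⊕b28⊕b29⊕b30⊕b31 = 0⊕0⊕0⊕0⊕1⊕0⊕1⊕1⊕0⊕0⊕0⊕1⊕1⊕0⊕1⊕0 = 0
s16: b16⊕b17⊕b18⊕b19⊕b20⊕b21⊕b22⊕b23⊕b24⊕b25⊕b26⊕b27⊕b28⊕b29⊕b30⊕b31 = 0⊕0⊕0⊕1⊕0⊕0⊕0⊕1⊕0⊕0⊕0⊕1⊕1⊕0⊕1⊕0 = 1
Syndrome (s16...s1) = 10011 → position 19.
Overall parity (XOR of all 32 bits, including p0): 1⊕0⊕0⊕1⊕0⊕0⊕0⊕0⊕0⊕0⊕0⊕0⊕1⊕0⊕1⊕1⊕0⊕0⊕0⊕1⊕0⊕0⊕0⊕1⊕0⊕0⊕0⊕1⊕1⊕0⊕1⊕0 = 0
Overall=0, syndrome position=19 → double-bit error detected (uncorrectable).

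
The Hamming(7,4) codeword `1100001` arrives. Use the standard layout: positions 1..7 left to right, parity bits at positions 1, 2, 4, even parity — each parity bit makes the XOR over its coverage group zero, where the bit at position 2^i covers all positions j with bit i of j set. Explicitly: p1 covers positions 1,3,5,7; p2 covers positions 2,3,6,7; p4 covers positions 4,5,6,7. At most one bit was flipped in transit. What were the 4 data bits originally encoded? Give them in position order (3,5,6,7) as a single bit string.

s1: b1⊕b3⊕b5⊕b7 = 1⊕0⊕0⊕1 = 0
s2: b2⊕b3⊕b6⊕b7 = 1⊕0⊕0⊕1 = 0
s4: b4⊕b5⊕b6⊕b7 = 0⊕0⊕0⊕1 = 1
Syndrome (s4...s1) = 100 → position 4.
Flip bit 4: corrected codeword = 1101001
Data bits at positions 3,5,6,7: 0001

0001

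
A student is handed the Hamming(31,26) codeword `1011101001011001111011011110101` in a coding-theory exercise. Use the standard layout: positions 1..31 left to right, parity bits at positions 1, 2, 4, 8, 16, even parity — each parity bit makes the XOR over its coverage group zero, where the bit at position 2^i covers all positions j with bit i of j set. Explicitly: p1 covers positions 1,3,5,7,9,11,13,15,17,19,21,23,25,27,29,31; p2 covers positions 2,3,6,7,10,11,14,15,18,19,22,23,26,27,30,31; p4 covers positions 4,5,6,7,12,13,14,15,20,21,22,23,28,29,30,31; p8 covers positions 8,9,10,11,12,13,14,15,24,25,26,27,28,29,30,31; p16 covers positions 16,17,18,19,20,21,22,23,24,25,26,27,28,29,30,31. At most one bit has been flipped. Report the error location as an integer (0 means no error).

14

s1: b1⊕b3⊕b5⊕b7⊕b9⊕b11⊕b13⊕b15⊕b17⊕b19⊕b21⊕b23⊕b25⊕b27⊕b29⊕b31 = 1⊕1⊕1⊕1⊕0⊕0⊕1⊕0⊕1⊕1⊕1⊕0⊕1⊕1⊕1⊕1 = 0
s2: b2⊕b3⊕b6⊕b7⊕b10⊕b11⊕b14⊕b15⊕b18⊕b19⊕b22⊕b23⊕b26⊕b27⊕b30⊕b31 = 0⊕1⊕0⊕1⊕1⊕0⊕0⊕0⊕1⊕1⊕1⊕0⊕1⊕1⊕0⊕1 = 1
s4: b4⊕b5⊕b6⊕b7⊕b12⊕b13⊕b14⊕b15⊕b20⊕b21⊕b22⊕b23⊕b28⊕b29⊕b30⊕b31 = 1⊕1⊕0⊕1⊕1⊕1⊕0⊕0⊕0⊕1⊕1⊕0⊕0⊕1⊕0⊕1 = 1
s8: b8⊕b9⊕b10⊕b11⊕b12⊕b13⊕b14⊕b15⊕b24⊕b25⊕b26⊕b27⊕b28⊕b29⊕b30⊕b31 = 0⊕0⊕1⊕0⊕1⊕1⊕0⊕0⊕1⊕1⊕1⊕1⊕0⊕1⊕0⊕1 = 1
s16: b16⊕b17⊕b18⊕b19⊕b20⊕b21⊕b22⊕b23⊕b24⊕b25⊕b26⊕b27⊕b28⊕b29⊕b30⊕b31 = 1⊕1⊕1⊕1⊕0⊕1⊕1⊕0⊕1⊕1⊕1⊕1⊕0⊕1⊕0⊕1 = 0
Syndrome (s16...s1) = 01110 → position 14.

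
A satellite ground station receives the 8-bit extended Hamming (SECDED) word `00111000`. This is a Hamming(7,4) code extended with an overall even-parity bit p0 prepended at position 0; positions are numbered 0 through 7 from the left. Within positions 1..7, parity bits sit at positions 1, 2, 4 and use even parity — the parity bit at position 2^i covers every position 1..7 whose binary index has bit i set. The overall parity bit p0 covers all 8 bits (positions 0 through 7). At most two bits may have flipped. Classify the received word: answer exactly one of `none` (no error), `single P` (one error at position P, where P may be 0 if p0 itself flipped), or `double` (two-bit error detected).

single 5

s1: b1⊕b3⊕b5⊕b7 = 0⊕1⊕0⊕0 = 1
s2: b2⊕b3⊕b6⊕b7 = 1⊕1⊕0⊕0 = 0
s4: b4⊕b5⊕b6⊕b7 = 1⊕0⊕0⊕0 = 1
Syndrome (s4...s1) = 101 → position 5.
Overall parity (XOR of all 8 bits, including p0): 0⊕0⊕1⊕1⊕1⊕0⊕0⊕0 = 1
Overall=1, syndrome position=5 → single-bit error at position 5.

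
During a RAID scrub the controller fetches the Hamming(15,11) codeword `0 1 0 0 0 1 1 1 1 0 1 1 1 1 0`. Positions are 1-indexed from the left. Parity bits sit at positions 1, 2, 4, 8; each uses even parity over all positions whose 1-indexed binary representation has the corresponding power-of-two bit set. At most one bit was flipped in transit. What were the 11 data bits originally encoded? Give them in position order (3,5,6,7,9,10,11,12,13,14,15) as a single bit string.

s1: b1⊕b3⊕b5⊕b7⊕b9⊕b11⊕b13⊕b15 = 0⊕0⊕0⊕1⊕1⊕1⊕1⊕0 = 0
s2: b2⊕b3⊕b6⊕b7⊕b10⊕b11⊕b14⊕b15 = 1⊕0⊕1⊕1⊕0⊕1⊕1⊕0 = 1
s4: b4⊕b5⊕b6⊕b7⊕b12⊕b13⊕b14⊕b15 = 0⊕0⊕1⊕1⊕1⊕1⊕1⊕0 = 1
s8: b8⊕b9⊕b10⊕b11⊕b12⊕b13⊕b14⊕b15 = 1⊕1⊕0⊕1⊕1⊕1⊕1⊕0 = 0
Syndrome (s8...s1) = 0110 → position 6.
Flip bit 6: corrected codeword = 010000111011110
Data bits at positions 3,5,6,7,9,10,11,12,13,14,15: 00011011110

00011011110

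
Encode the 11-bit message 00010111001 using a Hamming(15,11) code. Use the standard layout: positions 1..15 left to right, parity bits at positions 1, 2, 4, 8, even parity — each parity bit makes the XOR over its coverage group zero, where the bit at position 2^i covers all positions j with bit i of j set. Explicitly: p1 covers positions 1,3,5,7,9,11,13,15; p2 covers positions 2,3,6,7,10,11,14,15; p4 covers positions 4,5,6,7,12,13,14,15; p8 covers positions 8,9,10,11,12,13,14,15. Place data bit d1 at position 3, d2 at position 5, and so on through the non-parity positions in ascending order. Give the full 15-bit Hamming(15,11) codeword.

100100100111001

Place data bits at non-power-of-two positions: b3=0, b5=0, b6=0, b7=1, b9=0, b10=1, b11=1, b12=1, b13=0, b14=0, b15=1.
p1 = XOR of data positions {3,5,7,9,11,13,15} = 0⊕0⊕1⊕0⊕1⊕0⊕1 = 1
p2 = XOR of data positions {3,6,7,10,11,14,15} = 0⊕0⊕1⊕1⊕1⊕0⊕1 = 0
p4 = XOR of data positions {5,6,7,12,13,14,15} = 0⊕0⊕1⊕1⊕0⊕0⊕1 = 1
p8 = XOR of data positions {9,10,11,12,13,14,15} = 0⊕1⊕1⊕1⊕0⊕0⊕1 = 0
Codeword b1..b15 = 100100100111001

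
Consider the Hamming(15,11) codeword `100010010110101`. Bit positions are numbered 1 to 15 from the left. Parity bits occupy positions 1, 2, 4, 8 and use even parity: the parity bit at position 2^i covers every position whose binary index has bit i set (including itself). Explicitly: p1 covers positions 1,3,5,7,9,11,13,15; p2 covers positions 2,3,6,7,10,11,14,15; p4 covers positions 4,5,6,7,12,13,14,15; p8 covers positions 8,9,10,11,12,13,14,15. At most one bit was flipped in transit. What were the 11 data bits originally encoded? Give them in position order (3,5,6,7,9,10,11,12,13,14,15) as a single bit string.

s1: b1⊕b3⊕b5⊕b7⊕b9⊕b11⊕b13⊕b15 = 1⊕0⊕1⊕0⊕0⊕1⊕1⊕1 = 1
s2: b2⊕b3⊕b6⊕b7⊕b10⊕b11⊕b14⊕b15 = 0⊕0⊕0⊕0⊕1⊕1⊕0⊕1 = 1
s4: b4⊕b5⊕b6⊕b7⊕b12⊕b13⊕b14⊕b15 = 0⊕1⊕0⊕0⊕0⊕1⊕0⊕1 = 1
s8: b8⊕b9⊕b10⊕b11⊕b12⊕b13⊕b14⊕b15 = 1⊕0⊕1⊕1⊕0⊕1⊕0⊕1 = 1
Syndrome (s8...s1) = 1111 → position 15.
Flip bit 15: corrected codeword = 100010010110100
Data bits at positions 3,5,6,7,9,10,11,12,13,14,15: 01000110100

01000110100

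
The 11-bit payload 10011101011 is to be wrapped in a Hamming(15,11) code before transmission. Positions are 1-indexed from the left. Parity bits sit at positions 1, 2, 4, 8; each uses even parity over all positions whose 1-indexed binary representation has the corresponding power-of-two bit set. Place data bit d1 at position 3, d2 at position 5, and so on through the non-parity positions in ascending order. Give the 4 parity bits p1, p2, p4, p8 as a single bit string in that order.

Place data bits at non-power-of-two positions: b3=1, b5=0, b6=0, b7=1, b9=1, b10=1, b11=0, b12=1, b13=0, b14=1, b15=1.
p1 = XOR of data positions {3,5,7,9,11,13,15} = 1⊕0⊕1⊕1⊕0⊕0⊕1 = 0
p2 = XOR of data positions {3,6,7,10,11,14,15} = 1⊕0⊕1⊕1⊕0⊕1⊕1 = 1
p4 = XOR of data positions {5,6,7,12,13,14,15} = 0⊕0⊕1⊕1⊕0⊕1⊕1 = 0
p8 = XOR of data positions {9,10,11,12,13,14,15} = 1⊕1⊕0⊕1⊕0⊕1⊕1 = 1
Parity bits p1,p2,p4,p8 = 0101

0101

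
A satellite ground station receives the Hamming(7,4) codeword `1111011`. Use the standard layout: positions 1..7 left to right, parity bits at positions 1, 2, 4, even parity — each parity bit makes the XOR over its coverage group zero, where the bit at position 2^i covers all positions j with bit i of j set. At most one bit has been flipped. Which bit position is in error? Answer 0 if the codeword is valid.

5

s1: b1⊕b3⊕b5⊕b7 = 1⊕1⊕0⊕1 = 1
s2: b2⊕b3⊕b6⊕b7 = 1⊕1⊕1⊕1 = 0
s4: b4⊕b5⊕b6⊕b7 = 1⊕0⊕1⊕1 = 1
Syndrome (s4...s1) = 101 → position 5.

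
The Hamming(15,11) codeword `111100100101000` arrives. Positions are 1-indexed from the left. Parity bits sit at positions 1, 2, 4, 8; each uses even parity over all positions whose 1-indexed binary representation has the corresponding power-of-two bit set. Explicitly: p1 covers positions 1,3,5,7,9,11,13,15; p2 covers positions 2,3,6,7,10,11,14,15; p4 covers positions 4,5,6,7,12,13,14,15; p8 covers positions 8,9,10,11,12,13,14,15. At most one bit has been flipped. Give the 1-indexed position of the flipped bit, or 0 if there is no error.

s1: b1⊕b3⊕b5⊕b7⊕b9⊕b11⊕b13⊕b15 = 1⊕1⊕0⊕1⊕0⊕0⊕0⊕0 = 1
s2: b2⊕b3⊕b6⊕b7⊕b10⊕b11⊕b14⊕b15 = 1⊕1⊕0⊕1⊕1⊕0⊕0⊕0 = 0
s4: b4⊕b5⊕b6⊕b7⊕b12⊕b13⊕b14⊕b15 = 1⊕0⊕0⊕1⊕1⊕0⊕0⊕0 = 1
s8: b8⊕b9⊕b10⊕b11⊕b12⊕b13⊕b14⊕b15 = 0⊕0⊕1⊕0⊕1⊕0⊕0⊕0 = 0
Syndrome (s8...s1) = 0101 → position 5.

5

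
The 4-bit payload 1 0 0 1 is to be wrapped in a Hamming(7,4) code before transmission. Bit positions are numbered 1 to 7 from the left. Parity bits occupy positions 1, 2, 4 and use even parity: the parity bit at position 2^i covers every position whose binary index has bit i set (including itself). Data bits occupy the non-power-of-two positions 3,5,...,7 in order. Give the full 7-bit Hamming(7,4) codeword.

Place data bits at non-power-of-two positions: b3=1, b5=0, b6=0, b7=1.
p1 = XOR of data positions {3,5,7} = 1⊕0⊕1 = 0
p2 = XOR of data positions {3,6,7} = 1⊕0⊕1 = 0
p4 = XOR of data positions {5,6,7} = 0⊕0⊕1 = 1
Codeword b1..b7 = 0011001

0011001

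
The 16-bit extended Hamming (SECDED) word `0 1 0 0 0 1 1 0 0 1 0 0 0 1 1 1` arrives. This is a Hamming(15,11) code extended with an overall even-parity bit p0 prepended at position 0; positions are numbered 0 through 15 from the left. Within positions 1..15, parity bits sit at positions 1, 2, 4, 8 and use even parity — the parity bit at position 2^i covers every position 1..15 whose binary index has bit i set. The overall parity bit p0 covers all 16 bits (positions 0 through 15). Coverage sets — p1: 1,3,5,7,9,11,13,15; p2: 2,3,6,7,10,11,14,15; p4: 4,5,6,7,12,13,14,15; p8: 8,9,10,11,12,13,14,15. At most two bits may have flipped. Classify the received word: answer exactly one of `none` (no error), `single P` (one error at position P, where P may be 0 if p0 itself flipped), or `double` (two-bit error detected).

single 7

s1: b1⊕b3⊕b5⊕b7⊕b9⊕b11⊕b13⊕b15 = 1⊕0⊕1⊕0⊕1⊕0⊕1⊕1 = 1
s2: b2⊕b3⊕b6⊕b7⊕b10⊕b11⊕b14⊕b15 = 0⊕0⊕1⊕0⊕0⊕0⊕1⊕1 = 1
s4: b4⊕b5⊕b6⊕b7⊕b12⊕b13⊕b14⊕b15 = 0⊕1⊕1⊕0⊕0⊕1⊕1⊕1 = 1
s8: b8⊕b9⊕b10⊕b11⊕b12⊕b13⊕b14⊕b15 = 0⊕1⊕0⊕0⊕0⊕1⊕1⊕1 = 0
Syndrome (s8...s1) = 0111 → position 7.
Overall parity (XOR of all 16 bits, including p0): 0⊕1⊕0⊕0⊕0⊕1⊕1⊕0⊕0⊕1⊕0⊕0⊕0⊕1⊕1⊕1 = 1
Overall=1, syndrome position=7 → single-bit error at position 7.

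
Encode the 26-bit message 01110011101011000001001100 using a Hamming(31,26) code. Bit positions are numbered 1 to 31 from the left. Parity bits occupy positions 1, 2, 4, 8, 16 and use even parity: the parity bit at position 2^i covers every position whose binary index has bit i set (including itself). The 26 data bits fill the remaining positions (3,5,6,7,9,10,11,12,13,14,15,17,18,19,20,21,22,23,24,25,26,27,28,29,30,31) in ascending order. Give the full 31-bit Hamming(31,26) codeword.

0000111100111011011000001001100

Place data bits at non-power-of-two positions: b3=0, b5=1, b6=1, b7=1, b9=0, b10=0, b11=1, b12=1, b13=1, b14=0, b15=1, b17=0, b18=1, b19=1, b20=0, b21=0, b22=0, b23=0, b24=0, b25=1, b26=0, b27=0, b28=1, b29=1, b30=0, b31=0.
p1 = XOR of data positions {3,5,7,9,11,13,15,17,19,21,23,25,27,29,31} = 0⊕1⊕1⊕0⊕1⊕1⊕1⊕0⊕1⊕0⊕0⊕1⊕0⊕1⊕0 = 0
p2 = XOR of data positions {3,6,7,10,11,14,15,18,19,22,23,26,27,30,31} = 0⊕1⊕1⊕0⊕1⊕0⊕1⊕1⊕1⊕0⊕0⊕0⊕0⊕0⊕0 = 0
p4 = XOR of data positions {5,6,7,12,13,14,15,20,21,22,23,28,29,30,31} = 1⊕1⊕1⊕1⊕1⊕0⊕1⊕0⊕0⊕0⊕0⊕1⊕1⊕0⊕0 = 0
p8 = XOR of data positions {9,10,11,12,13,14,15,24,25,26,27,28,29,30,31} = 0⊕0⊕1⊕1⊕1⊕0⊕1⊕0⊕1⊕0⊕0⊕1⊕1⊕0⊕0 = 1
p16 = XOR of data positions {17,18,19,20,21,22,23,24,25,26,27,28,29,30,31} = 0⊕1⊕1⊕0⊕0⊕0⊕0⊕0⊕1⊕0⊕0⊕1⊕1⊕0⊕0 = 1
Codeword b1..b31 = 0000111100111011011000001001100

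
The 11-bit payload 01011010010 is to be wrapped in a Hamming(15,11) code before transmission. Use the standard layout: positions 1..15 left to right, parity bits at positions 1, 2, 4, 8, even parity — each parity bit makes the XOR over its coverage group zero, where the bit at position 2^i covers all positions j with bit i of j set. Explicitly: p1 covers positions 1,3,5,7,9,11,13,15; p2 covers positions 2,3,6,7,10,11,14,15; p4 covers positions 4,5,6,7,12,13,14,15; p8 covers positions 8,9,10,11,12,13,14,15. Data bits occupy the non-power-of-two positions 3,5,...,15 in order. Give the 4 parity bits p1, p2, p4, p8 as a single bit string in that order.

Place data bits at non-power-of-two positions: b3=0, b5=1, b6=0, b7=1, b9=1, b10=0, b11=1, b12=0, b13=0, b14=1, b15=0.
p1 = XOR of data positions {3,5,7,9,11,13,15} = 0⊕1⊕1⊕1⊕1⊕0⊕0 = 0
p2 = XOR of data positions {3,6,7,10,11,14,15} = 0⊕0⊕1⊕0⊕1⊕1⊕0 = 1
p4 = XOR of data positions {5,6,7,12,13,14,15} = 1⊕0⊕1⊕0⊕0⊕1⊕0 = 1
p8 = XOR of data positions {9,10,11,12,13,14,15} = 1⊕0⊕1⊕0⊕0⊕1⊕0 = 1
Parity bits p1,p2,p4,p8 = 0111

0111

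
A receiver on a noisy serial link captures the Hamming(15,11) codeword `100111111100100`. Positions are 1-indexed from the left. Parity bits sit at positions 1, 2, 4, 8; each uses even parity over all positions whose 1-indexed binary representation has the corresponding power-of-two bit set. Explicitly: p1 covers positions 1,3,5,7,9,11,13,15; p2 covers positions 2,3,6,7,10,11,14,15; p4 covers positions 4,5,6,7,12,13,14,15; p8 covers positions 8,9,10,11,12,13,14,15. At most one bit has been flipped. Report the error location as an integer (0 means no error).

7

s1: b1⊕b3⊕b5⊕b7⊕b9⊕b11⊕b13⊕b15 = 1⊕0⊕1⊕1⊕1⊕0⊕1⊕0 = 1
s2: b2⊕b3⊕b6⊕b7⊕b10⊕b11⊕b14⊕b15 = 0⊕0⊕1⊕1⊕1⊕0⊕0⊕0 = 1
s4: b4⊕b5⊕b6⊕b7⊕b12⊕b13⊕b14⊕b15 = 1⊕1⊕1⊕1⊕0⊕1⊕0⊕0 = 1
s8: b8⊕b9⊕b10⊕b11⊕b12⊕b13⊕b14⊕b15 = 1⊕1⊕1⊕0⊕0⊕1⊕0⊕0 = 0
Syndrome (s8...s1) = 0111 → position 7.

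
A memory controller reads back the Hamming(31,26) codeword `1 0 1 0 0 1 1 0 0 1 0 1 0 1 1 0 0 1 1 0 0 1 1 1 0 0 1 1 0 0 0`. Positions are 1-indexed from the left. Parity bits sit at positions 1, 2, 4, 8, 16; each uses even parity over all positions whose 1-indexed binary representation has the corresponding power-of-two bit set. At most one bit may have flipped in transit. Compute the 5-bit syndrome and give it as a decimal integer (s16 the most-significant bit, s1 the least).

s1: b1⊕b3⊕b5⊕b7⊕b9⊕b11⊕b13⊕b15⊕b17⊕b19⊕b21⊕b23⊕b25⊕b27⊕b29⊕b31 = 1⊕1⊕0⊕1⊕0⊕0⊕0⊕1⊕0⊕1⊕0⊕1⊕0⊕1⊕0⊕0 = 1
s2: b2⊕b3⊕b6⊕b7⊕b10⊕b11⊕b14⊕b15⊕b18⊕b19⊕b22⊕b23⊕b26⊕b27⊕b30⊕b31 = 0⊕1⊕1⊕1⊕1⊕0⊕1⊕1⊕1⊕1⊕1⊕1⊕0⊕1⊕0⊕0 = 1
s4: b4⊕b5⊕b6⊕b7⊕b12⊕b13⊕b14⊕b15⊕b20⊕b21⊕b22⊕b23⊕b28⊕b29⊕b30⊕b31 = 0⊕0⊕1⊕1⊕1⊕0⊕1⊕1⊕0⊕0⊕1⊕1⊕1⊕0⊕0⊕0 = 0
s8: b8⊕b9⊕b10⊕b11⊕b12⊕b13⊕b14⊕b15⊕b24⊕b25⊕b26⊕b27⊕b28⊕b29⊕b30⊕b31 = 0⊕0⊕1⊕0⊕1⊕0⊕1⊕1⊕1⊕0⊕0⊕1⊕1⊕0⊕0⊕0 = 1
s16: b16⊕b17⊕b18⊕b19⊕b20⊕b21⊕b22⊕b23⊕b24⊕b25⊕b26⊕b27⊕b28⊕b29⊕b30⊕b31 = 0⊕0⊕1⊕1⊕0⊕0⊕1⊕1⊕1⊕0⊕0⊕1⊕1⊕0⊕0⊕0 = 1
Syndrome (s16...s1) = 11011 → position 27.

27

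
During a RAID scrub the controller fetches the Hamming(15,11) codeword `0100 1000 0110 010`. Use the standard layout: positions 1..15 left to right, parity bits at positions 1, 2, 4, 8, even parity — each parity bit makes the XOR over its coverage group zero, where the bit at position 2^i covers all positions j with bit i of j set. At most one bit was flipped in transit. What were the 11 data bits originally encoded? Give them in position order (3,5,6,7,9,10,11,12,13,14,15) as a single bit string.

s1: b1⊕b3⊕b5⊕b7⊕b9⊕b11⊕b13⊕b15 = 0⊕0⊕1⊕0⊕0⊕1⊕0⊕0 = 0
s2: b2⊕b3⊕b6⊕b7⊕b10⊕b11⊕b14⊕b15 = 1⊕0⊕0⊕0⊕1⊕1⊕1⊕0 = 0
s4: b4⊕b5⊕b6⊕b7⊕b12⊕b13⊕b14⊕b15 = 0⊕1⊕0⊕0⊕0⊕0⊕1⊕0 = 0
s8: b8⊕b9⊕b10⊕b11⊕b12⊕b13⊕b14⊕b15 = 0⊕0⊕1⊕1⊕0⊕0⊕1⊕0 = 1
Syndrome (s8...s1) = 1000 → position 8.
Flip bit 8: corrected codeword = 010010010110010
Data bits at positions 3,5,6,7,9,10,11,12,13,14,15: 01000110010

01000110010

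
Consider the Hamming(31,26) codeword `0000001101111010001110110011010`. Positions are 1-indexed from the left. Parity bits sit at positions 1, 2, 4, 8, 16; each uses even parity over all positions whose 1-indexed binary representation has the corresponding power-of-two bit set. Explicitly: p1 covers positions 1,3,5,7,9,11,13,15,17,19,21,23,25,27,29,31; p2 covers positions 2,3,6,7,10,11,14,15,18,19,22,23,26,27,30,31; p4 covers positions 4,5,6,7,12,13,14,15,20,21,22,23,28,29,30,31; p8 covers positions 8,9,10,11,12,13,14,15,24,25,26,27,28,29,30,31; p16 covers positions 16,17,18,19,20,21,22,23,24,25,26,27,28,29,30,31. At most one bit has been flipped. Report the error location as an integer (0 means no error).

s1: b1⊕b3⊕b5⊕b7⊕b9⊕b11⊕b13⊕b15⊕b17⊕b19⊕b21⊕b23⊕b25⊕b27⊕b29⊕b31 = 0⊕0⊕0⊕1⊕0⊕1⊕1⊕1⊕0⊕1⊕1⊕1⊕0⊕1⊕0⊕0 = 0
s2: b2⊕b3⊕b6⊕b7⊕b10⊕b11⊕b14⊕b15⊕b18⊕b19⊕b22⊕b23⊕b26⊕b27⊕b30⊕b31 = 0⊕0⊕0⊕1⊕1⊕1⊕0⊕1⊕0⊕1⊕0⊕1⊕0⊕1⊕1⊕0 = 0
s4: b4⊕b5⊕b6⊕b7⊕b12⊕b13⊕b14⊕b15⊕b20⊕b21⊕b22⊕b23⊕b28⊕b29⊕b30⊕b31 = 0⊕0⊕0⊕1⊕1⊕1⊕0⊕1⊕1⊕1⊕0⊕1⊕1⊕0⊕1⊕0 = 1
s8: b8⊕b9⊕b10⊕b11⊕b12⊕b13⊕b14⊕b15⊕b24⊕b25⊕b26⊕b27⊕b28⊕b29⊕b30⊕b31 = 1⊕0⊕1⊕1⊕1⊕1⊕0⊕1⊕1⊕0⊕0⊕1⊕1⊕0⊕1⊕0 = 0
s16: b16⊕b17⊕b18⊕b19⊕b20⊕b21⊕b22⊕b23⊕b24⊕b25⊕b26⊕b27⊕b28⊕b29⊕b30⊕b31 = 0⊕0⊕0⊕1⊕1⊕1⊕0⊕1⊕1⊕0⊕0⊕1⊕1⊕0⊕1⊕0 = 0
Syndrome (s16...s1) = 00100 → position 4.

4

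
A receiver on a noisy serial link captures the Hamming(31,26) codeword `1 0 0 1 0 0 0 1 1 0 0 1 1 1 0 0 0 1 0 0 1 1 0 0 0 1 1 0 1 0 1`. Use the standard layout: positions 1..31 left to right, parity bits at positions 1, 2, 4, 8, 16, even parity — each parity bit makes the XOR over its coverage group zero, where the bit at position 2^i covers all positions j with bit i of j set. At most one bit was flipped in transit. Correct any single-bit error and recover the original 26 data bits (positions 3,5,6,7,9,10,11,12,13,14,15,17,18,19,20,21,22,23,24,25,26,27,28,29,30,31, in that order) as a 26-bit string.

s1: b1⊕b3⊕b5⊕b7⊕b9⊕b11⊕b13⊕b15⊕b17⊕b19⊕b21⊕b23⊕b25⊕b27⊕b29⊕b31 = 1⊕0⊕0⊕0⊕1⊕0⊕1⊕0⊕0⊕0⊕1⊕0⊕0⊕1⊕1⊕1 = 1
s2: b2⊕b3⊕b6⊕b7⊕b10⊕b11⊕b14⊕b15⊕b18⊕b19⊕b22⊕b23⊕b26⊕b27⊕b30⊕b31 = 0⊕0⊕0⊕0⊕0⊕0⊕1⊕0⊕1⊕0⊕1⊕0⊕1⊕1⊕0⊕1 = 0
s4: b4⊕b5⊕b6⊕b7⊕b12⊕b13⊕b14⊕b15⊕b20⊕b21⊕b22⊕b23⊕b28⊕b29⊕b30⊕b31 = 1⊕0⊕0⊕0⊕1⊕1⊕1⊕0⊕0⊕1⊕1⊕0⊕0⊕1⊕0⊕1 = 0
s8: b8⊕b9⊕b10⊕b11⊕b12⊕b13⊕b14⊕b15⊕b24⊕b25⊕b26⊕b27⊕b28⊕b29⊕b30⊕b31 = 1⊕1⊕0⊕0⊕1⊕1⊕1⊕0⊕0⊕0⊕1⊕1⊕0⊕1⊕0⊕1 = 1
s16: b16⊕b17⊕b18⊕b19⊕b20⊕b21⊕b22⊕b23⊕b24⊕b25⊕b26⊕b27⊕b28⊕b29⊕b30⊕b31 = 0⊕0⊕1⊕0⊕0⊕1⊕1⊕0⊕0⊕0⊕1⊕1⊕0⊕1⊕0⊕1 = 1
Syndrome (s16...s1) = 11001 → position 25.
Flip bit 25: corrected codeword = 1001000110011100010011001110101
Data bits at positions 3,5,6,7,9,10,11,12,13,14,15,17,18,19,20,21,22,23,24,25,26,27,28,29,30,31: 00001001110010011001110101

00001001110010011001110101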